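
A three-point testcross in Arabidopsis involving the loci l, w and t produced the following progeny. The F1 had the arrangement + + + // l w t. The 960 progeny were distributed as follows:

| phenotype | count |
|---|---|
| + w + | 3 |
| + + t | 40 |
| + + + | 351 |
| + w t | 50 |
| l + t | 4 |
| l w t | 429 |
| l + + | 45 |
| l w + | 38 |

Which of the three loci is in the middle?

The two rarest classes, + w + and l + t, are the double crossovers. Comparing them with the parentals, only the w allele has switched, so w is the middle locus and the order is t – w – l.

w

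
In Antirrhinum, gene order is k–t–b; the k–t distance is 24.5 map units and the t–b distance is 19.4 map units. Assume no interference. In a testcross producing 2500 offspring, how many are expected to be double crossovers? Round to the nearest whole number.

Map distances give recombination frequencies of 0.245 and 0.194 for the two intervals.
With no interference, expected double-crossover frequency = 0.245 × 0.194 = 0.04753.
Expected number = 0.04753 × 2500 = 118.82 ≈ 119.

119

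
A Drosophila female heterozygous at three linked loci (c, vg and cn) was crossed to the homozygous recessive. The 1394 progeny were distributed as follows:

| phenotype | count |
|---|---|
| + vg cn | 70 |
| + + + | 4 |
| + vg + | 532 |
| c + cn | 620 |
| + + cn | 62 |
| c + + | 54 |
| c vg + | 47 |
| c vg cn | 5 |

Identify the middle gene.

The two most frequent reciprocal classes, c + cn and + vg +, are the parental types, so the F1 was c + cn / + vg +.
The two rarest classes, c vg cn and + + +, are the double crossovers. Comparing them with the parentals, only the vg allele has switched, so vg is the middle locus and the order is cn – vg – c.

vg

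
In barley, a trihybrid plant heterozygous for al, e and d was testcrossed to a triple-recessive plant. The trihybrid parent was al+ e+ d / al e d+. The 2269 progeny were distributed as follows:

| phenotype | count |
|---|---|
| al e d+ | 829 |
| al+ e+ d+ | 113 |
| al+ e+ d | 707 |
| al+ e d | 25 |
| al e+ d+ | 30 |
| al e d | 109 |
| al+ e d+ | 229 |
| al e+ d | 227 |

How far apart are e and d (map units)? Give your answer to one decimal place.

The two rarest classes, al+ e d and al e+ d+, are the double crossovers. Comparing them with the parentals, only the e allele has switched, so e is the middle locus and the order is d – e – al.
Crossovers in the d–e interval produce the single-crossover classes al+ e+ d+ and al e d (113 + 109 = 222) plus the double crossovers (55).
RF(d–e) = (222 + 55) / 2269 = 277/2269 = 0.1221 → 12.2 map units.

12.2 map units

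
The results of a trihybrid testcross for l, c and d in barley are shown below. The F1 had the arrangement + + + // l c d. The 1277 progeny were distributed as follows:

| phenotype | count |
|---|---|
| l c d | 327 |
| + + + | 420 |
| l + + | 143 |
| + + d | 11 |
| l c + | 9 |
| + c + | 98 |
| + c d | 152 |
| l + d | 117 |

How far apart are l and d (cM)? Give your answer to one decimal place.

The two rarest classes, + + d and l c +, are the double crossovers. Comparing them with the parentals, only the d allele has switched, so d is the middle locus and the order is c – d – l.
Crossovers in the d–l interval produce the single-crossover classes l + + and + c d (143 + 152 = 295) plus the double crossovers (20).
RF(d–l) = (295 + 20) / 1277 = 315/1277 = 0.2467 → 24.7 cM.

24.7 cM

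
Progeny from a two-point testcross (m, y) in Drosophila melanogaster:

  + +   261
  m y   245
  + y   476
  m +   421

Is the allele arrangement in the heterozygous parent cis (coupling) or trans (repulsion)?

The two most frequent classes are + y (476) and m + (421); these are the parental (non-recombinant) types.
So the F1 carried + y on one chromosome and m + on the other — the recessive alleles are on opposite chromosomes (trans / repulsion).

trans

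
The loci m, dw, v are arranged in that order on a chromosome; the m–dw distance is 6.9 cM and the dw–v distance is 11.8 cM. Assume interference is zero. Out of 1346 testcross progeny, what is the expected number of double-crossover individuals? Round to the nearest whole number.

Map distances give recombination frequencies of 0.069 and 0.118 for the two intervals.
With no interference, expected double-crossover frequency = 0.069 × 0.118 = 0.00814.
Expected number = 0.00814 × 1346 = 10.96 ≈ 11.

11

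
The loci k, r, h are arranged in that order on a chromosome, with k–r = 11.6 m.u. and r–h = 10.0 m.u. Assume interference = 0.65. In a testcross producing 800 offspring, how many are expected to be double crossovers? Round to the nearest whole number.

Map distances give recombination frequencies of 0.116 and 0.100 for the two intervals.
With interference 0.65 (so coincidence = 0.35), expected double-crossover frequency = 0.116 × 0.100 × 0.35 = 0.00406.
Expected number = 0.00406 × 800 = 3.25 ≈ 3.

3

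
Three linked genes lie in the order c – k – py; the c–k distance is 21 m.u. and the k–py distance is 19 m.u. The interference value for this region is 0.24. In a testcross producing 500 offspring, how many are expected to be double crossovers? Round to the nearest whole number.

15

Map distances give recombination frequencies of 0.210 and 0.190 for the two intervals.
With interference 0.24 (so coincidence = 0.76), expected double-crossover frequency = 0.210 × 0.190 × 0.76 = 0.03032.
Expected number = 0.03032 × 500 = 15.16 ≈ 15.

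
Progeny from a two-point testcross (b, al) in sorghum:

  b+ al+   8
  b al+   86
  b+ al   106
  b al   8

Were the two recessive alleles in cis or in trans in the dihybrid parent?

trans

The two most frequent classes are b+ al (106) and b al+ (86); these are the parental (non-recombinant) types.
So the F1 carried b+ al on one chromosome and b al+ on the other — the recessive alleles are on opposite chromosomes (trans / repulsion).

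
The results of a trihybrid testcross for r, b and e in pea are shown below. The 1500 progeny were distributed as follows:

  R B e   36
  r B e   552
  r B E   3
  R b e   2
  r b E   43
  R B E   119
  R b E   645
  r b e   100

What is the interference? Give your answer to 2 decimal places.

The two most frequent reciprocal classes, r B e and R b E, are the parental types, so the F1 was r B e / R b E.
The two rarest classes, r B E and R b e, are the double crossovers. Comparing them with the parentals, only the e allele has switched, so e is the middle locus and the order is r – e – b.
r–e: (79 + 5)/1500 = 0.0560; e–b: (219 + 5)/1500 = 0.1493.
Expected DCO frequency = 0.0560 × 0.1493 ≈ 0.00836; observed = 5/1500 ≈ 0.00333.
Coefficient of coincidence = 0.00333/0.00836 ≈ 0.40; interference = 1 − 0.40 = 0.60.

0.60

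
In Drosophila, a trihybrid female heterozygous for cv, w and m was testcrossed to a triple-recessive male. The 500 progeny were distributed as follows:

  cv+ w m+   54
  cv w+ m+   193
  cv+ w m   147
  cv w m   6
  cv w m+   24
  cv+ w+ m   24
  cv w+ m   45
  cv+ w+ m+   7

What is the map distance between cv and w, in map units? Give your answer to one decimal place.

12.2 map units

The two most frequent reciprocal classes, cv w+ m+ and cv+ w m, are the parental types, so the F1 was cv w+ m+ / cv+ w m.
The two rarest classes, cv+ w+ m+ and cv w m, are the double crossovers. Comparing them with the parentals, only the cv allele has switched, so cv is the middle locus and the order is m – cv – w.
Crossovers in the cv–w interval produce the single-crossover classes cv w m+ and cv+ w+ m (24 + 24 = 48) plus the double crossovers (13).
RF(cv–w) = (48 + 13) / 500 = 61/500 = 0.1220 → 12.2 map units.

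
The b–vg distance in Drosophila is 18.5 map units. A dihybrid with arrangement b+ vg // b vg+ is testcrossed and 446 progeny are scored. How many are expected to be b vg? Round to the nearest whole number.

A map distance of 18.5 map units corresponds to a recombination frequency of 0.185.
The F1 is b+ vg / b vg+, so b vg is a recombinant gamete class with expected frequency r/2 = 0.185/2 = 0.0925.
Expected number = 0.0925 × 446 = 41.26 ≈ 41.

41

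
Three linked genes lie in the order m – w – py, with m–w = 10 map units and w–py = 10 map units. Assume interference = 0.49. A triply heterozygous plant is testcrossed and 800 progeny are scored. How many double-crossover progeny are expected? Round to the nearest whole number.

4

Map distances give recombination frequencies of 0.100 and 0.100 for the two intervals.
With interference 0.49 (so coincidence = 0.51), expected double-crossover frequency = 0.100 × 0.100 × 0.51 = 0.00510.
Expected number = 0.00510 × 800 = 4.08 ≈ 4.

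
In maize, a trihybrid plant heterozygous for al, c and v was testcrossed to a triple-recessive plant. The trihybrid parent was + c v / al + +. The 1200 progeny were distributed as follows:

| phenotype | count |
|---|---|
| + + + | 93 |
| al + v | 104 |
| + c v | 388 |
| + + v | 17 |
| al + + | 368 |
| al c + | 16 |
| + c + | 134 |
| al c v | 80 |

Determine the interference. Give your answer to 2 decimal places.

The two rarest classes, + + v and al c +, are the double crossovers. Comparing them with the parentals, only the c allele has switched, so c is the middle locus and the order is v – c – al.
v–c: (238 + 33)/1200 = 0.2258; c–al: (173 + 33)/1200 = 0.1717.
Expected DCO frequency = 0.2258 × 0.1717 ≈ 0.03877; observed = 33/1200 ≈ 0.02750.
Coefficient of coincidence = 0.02750/0.03877 ≈ 0.71; interference = 1 − 0.71 = 0.29.

0.29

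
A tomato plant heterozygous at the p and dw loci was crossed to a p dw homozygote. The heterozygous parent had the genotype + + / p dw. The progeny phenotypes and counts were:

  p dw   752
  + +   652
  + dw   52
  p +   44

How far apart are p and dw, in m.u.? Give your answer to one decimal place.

6.4 m.u.

The recombinant classes are + dw and p +: 52 + 44 = 96.
Recombination frequency = 96/1500 = 0.0640 ≈ 6.4%, i.e. 6.4 m.u.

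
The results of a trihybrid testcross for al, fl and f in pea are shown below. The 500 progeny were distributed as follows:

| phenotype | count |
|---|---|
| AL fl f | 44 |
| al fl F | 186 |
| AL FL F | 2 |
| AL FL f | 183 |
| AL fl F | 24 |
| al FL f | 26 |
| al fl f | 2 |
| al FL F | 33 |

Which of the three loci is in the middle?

The two most frequent reciprocal classes, AL FL f and al fl F, are the parental types, so the F1 was AL FL f / al fl F.
The two rarest classes, AL FL F and al fl f, are the double crossovers. Comparing them with the parentals, only the f allele has switched, so f is the middle locus and the order is fl – f – al.

f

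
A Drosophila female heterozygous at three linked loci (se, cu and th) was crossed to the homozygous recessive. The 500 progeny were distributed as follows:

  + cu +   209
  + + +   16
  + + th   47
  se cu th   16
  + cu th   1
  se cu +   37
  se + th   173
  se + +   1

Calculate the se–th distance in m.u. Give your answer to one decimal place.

The two most frequent reciprocal classes, + cu + and se + th, are the parental types, so the F1 was + cu + / se + th.
The two rarest classes, + cu th and se + +, are the double crossovers. Comparing them with the parentals, only the th allele has switched, so th is the middle locus and the order is cu – th – se.
Crossovers in the th–se interval produce the single-crossover classes se cu + and + + th (37 + 47 = 84) plus the double crossovers (2).
RF(th–se) = (84 + 2) / 500 = 86/500 = 0.1720 → 17.2 m.u.

17.2 m.u.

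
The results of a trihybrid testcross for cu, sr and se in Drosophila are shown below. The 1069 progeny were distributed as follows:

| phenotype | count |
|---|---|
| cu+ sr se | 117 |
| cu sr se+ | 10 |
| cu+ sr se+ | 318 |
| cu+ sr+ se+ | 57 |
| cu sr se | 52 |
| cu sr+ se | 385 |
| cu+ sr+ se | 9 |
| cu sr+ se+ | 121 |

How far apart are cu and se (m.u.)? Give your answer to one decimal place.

24.0 m.u.

The two most frequent reciprocal classes, cu+ sr se+ and cu sr+ se, are the parental types, so the F1 was cu+ sr se+ / cu sr+ se.
The two rarest classes, cu sr se+ and cu+ sr+ se, are the double crossovers. Comparing them with the parentals, only the cu allele has switched, so cu is the middle locus and the order is sr – cu – se.
Crossovers in the cu–se interval produce the single-crossover classes cu+ sr se and cu sr+ se+ (117 + 121 = 238) plus the double crossovers (19).
RF(cu–se) = (238 + 19) / 1069 = 257/1069 = 0.2404 → 24.0 m.u.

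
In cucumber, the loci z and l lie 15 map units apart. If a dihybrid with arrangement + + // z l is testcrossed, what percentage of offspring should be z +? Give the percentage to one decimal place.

A map distance of 15 map units corresponds to a recombination frequency of 0.150.
The F1 is + + / z l, so z + is a recombinant gamete class with expected frequency r/2 = 0.150/2 = 0.0750.
That is 0.0750 = 7.5% of the progeny.

7.5%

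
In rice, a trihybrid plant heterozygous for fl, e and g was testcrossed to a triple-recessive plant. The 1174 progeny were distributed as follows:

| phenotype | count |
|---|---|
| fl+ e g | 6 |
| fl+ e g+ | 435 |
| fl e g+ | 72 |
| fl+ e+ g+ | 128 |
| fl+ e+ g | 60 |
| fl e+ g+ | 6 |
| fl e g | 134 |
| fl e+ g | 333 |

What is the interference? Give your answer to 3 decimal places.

The two most frequent reciprocal classes, fl e+ g and fl+ e g+, are the parental types, so the F1 was fl e+ g / fl+ e g+.
The two rarest classes, fl e+ g+ and fl+ e g, are the double crossovers. Comparing them with the parentals, only the g allele has switched, so g is the middle locus and the order is fl – g – e.
fl–g: (132 + 12)/1174 = 0.1227; g–e: (262 + 12)/1174 = 0.2334.
Expected DCO frequency = 0.1227 × 0.2334 ≈ 0.02864; observed = 12/1174 ≈ 0.01022.
Coefficient of coincidence = 0.01022/0.02864 ≈ 0.357; interference = 1 − 0.357 = 0.643.

0.643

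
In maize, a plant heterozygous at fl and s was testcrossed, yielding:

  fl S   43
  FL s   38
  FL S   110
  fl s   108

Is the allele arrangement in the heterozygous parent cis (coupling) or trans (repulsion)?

The two most frequent classes are FL S (110) and fl s (108); these are the parental (non-recombinant) types.
So the F1 carried FL S on one chromosome and fl s on the other — the recessive alleles are on the same chromosome (cis / coupling).

cis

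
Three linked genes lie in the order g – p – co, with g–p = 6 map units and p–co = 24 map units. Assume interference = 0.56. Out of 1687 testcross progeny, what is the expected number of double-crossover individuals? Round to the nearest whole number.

Map distances give recombination frequencies of 0.060 and 0.240 for the two intervals.
With interference 0.56 (so coincidence = 0.44), expected double-crossover frequency = 0.060 × 0.240 × 0.44 = 0.00634.
Expected number = 0.00634 × 1687 = 10.69 ≈ 11.

11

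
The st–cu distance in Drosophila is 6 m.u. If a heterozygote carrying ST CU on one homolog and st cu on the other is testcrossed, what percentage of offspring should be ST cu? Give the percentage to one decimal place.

A map distance of 6 m.u. corresponds to a recombination frequency of 0.060.
The F1 is ST CU / st cu, so ST cu is a recombinant gamete class with expected frequency r/2 = 0.060/2 = 0.0300.
That is 0.0300 = 3.0% of the progeny.

3.0%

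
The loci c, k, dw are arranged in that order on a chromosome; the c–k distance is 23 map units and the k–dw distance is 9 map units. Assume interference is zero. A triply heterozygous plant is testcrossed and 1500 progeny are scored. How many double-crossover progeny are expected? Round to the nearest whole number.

31

Map distances give recombination frequencies of 0.230 and 0.090 for the two intervals.
With no interference, expected double-crossover frequency = 0.230 × 0.090 = 0.02070.
Expected number = 0.02070 × 1500 = 31.05 ≈ 31.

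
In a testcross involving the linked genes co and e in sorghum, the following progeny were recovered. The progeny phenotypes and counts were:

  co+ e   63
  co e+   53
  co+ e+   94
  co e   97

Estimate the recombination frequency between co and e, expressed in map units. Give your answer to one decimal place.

37.8 map units

The two most frequent classes, co+ e+ (94) and co e (97), are the parental types, so the F1 was co+ e+ / co e.
The recombinant classes are co+ e and co e+: 63 + 53 = 116.
Recombination frequency = 116/307 = 0.3779 ≈ 37.8%, i.e. 37.8 map units.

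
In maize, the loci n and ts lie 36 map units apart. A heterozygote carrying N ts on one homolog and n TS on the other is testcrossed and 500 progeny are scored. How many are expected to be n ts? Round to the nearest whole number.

A map distance of 36 map units corresponds to a recombination frequency of 0.360.
The F1 is N ts / n TS, so n ts is a recombinant gamete class with expected frequency r/2 = 0.360/2 = 0.1800.
Expected number = 0.1800 × 500 = 90.00 ≈ 90.

90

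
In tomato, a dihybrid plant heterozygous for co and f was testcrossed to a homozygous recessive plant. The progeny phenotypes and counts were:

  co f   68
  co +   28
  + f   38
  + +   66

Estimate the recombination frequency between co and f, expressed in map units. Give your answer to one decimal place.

33.0 map units

The two most frequent classes, + + (66) and co f (68), are the parental types, so the F1 was + + / co f.
The recombinant classes are + f and co +: 38 + 28 = 66.
Recombination frequency = 66/200 = 0.3300 ≈ 33.0%, i.e. 33.0 map units.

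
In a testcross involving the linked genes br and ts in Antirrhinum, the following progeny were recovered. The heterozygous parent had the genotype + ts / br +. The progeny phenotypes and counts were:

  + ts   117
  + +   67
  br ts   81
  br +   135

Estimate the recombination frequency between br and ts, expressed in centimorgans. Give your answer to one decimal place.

The recombinant classes are + + and br ts: 67 + 81 = 148.
Recombination frequency = 148/400 = 0.3700 ≈ 37.0%, i.e. 37.0 centimorgans.

37.0 centimorgans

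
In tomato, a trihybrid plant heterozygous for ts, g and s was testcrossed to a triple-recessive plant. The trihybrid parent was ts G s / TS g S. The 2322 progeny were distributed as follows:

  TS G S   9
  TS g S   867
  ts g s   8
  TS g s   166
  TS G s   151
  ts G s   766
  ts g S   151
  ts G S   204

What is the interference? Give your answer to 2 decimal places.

0.68

The two rarest classes, ts g s and TS G S, are the double crossovers. Comparing them with the parentals, only the g allele has switched, so g is the middle locus and the order is ts – g – s.
ts–g: (302 + 17)/2322 = 0.1374; g–s: (370 + 17)/2322 = 0.1667.
Expected DCO frequency = 0.1374 × 0.1667 ≈ 0.02290; observed = 17/2322 ≈ 0.00732.
Coefficient of coincidence = 0.00732/0.02290 ≈ 0.32; interference = 1 − 0.32 = 0.68.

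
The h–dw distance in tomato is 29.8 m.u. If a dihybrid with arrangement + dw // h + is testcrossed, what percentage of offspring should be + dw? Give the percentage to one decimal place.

A map distance of 29.8 m.u. corresponds to a recombination frequency of 0.298.
The F1 is + dw / h +, so + dw is a parental gamete class with expected frequency (1 − r)/2 = 0.702/2 = 0.3510.
That is 0.3510 = 35.1% of the progeny.

35.1%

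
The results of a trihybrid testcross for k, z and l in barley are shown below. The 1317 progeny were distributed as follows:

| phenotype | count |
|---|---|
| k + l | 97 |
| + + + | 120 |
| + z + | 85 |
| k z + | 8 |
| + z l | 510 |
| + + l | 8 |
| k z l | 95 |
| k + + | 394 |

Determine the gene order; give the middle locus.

z

The two most frequent reciprocal classes, + z l and k + +, are the parental types, so the F1 was + z l / k + +.
The two rarest classes, + + l and k z +, are the double crossovers. Comparing them with the parentals, only the z allele has switched, so z is the middle locus and the order is l – z – k.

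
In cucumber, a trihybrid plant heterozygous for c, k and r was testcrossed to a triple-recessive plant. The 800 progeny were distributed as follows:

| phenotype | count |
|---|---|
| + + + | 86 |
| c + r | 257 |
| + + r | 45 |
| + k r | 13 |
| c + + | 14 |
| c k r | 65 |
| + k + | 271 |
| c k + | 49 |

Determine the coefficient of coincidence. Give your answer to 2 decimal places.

The two most frequent reciprocal classes, c + r and + k +, are the parental types, so the F1 was c + r / + k +.
The two rarest classes, c + + and + k r, are the double crossovers. Comparing them with the parentals, only the r allele has switched, so r is the middle locus and the order is k – r – c.
k–r: (151 + 27)/800 = 0.2225; r–c: (94 + 27)/800 = 0.1512.
Expected DCO frequency = 0.2225 × 0.1512 ≈ 0.03364; observed = 27/800 ≈ 0.03375.
Coefficient of coincidence = 0.03375/0.03364 ≈ 1.00.

1.00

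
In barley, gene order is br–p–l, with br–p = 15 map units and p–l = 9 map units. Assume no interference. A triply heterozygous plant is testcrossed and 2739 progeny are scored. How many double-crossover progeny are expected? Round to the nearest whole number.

37

Map distances give recombination frequencies of 0.150 and 0.090 for the two intervals.
With no interference, expected double-crossover frequency = 0.150 × 0.090 = 0.01350.
Expected number = 0.01350 × 2739 = 36.98 ≈ 37.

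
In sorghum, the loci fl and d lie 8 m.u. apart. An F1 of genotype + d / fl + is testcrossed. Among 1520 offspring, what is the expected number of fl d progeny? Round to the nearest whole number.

A map distance of 8 m.u. corresponds to a recombination frequency of 0.080.
The F1 is + d / fl +, so fl d is a recombinant gamete class with expected frequency r/2 = 0.080/2 = 0.0400.
Expected number = 0.0400 × 1520 = 60.80 ≈ 61.

61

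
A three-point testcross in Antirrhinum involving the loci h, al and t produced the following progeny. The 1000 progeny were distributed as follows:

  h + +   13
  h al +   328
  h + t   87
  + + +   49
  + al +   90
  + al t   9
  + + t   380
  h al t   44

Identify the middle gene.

al

The two most frequent reciprocal classes, h al + and + + t, are the parental types, so the F1 was h al + / + + t.
The two rarest classes, h + + and + al t, are the double crossovers. Comparing them with the parentals, only the al allele has switched, so al is the middle locus and the order is t – al – h.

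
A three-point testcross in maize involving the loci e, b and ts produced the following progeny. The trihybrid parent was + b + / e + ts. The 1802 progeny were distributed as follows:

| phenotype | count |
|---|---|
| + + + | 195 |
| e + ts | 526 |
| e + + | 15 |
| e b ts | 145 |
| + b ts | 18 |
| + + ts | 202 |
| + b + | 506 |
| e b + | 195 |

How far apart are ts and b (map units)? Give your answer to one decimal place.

20.7 map units

The two rarest classes, + b ts and e + +, are the double crossovers. Comparing them with the parentals, only the ts allele has switched, so ts is the middle locus and the order is e – ts – b.
Crossovers in the ts–b interval produce the single-crossover classes + + + and e b ts (195 + 145 = 340) plus the double crossovers (33).
RF(ts–b) = (340 + 33) / 1802 = 373/1802 = 0.2070 → 20.7 map units.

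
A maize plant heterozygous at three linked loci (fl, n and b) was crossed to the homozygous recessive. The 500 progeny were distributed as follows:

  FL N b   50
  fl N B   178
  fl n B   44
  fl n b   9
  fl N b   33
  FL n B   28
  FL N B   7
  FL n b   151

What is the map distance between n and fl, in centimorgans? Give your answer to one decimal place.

22.0 centimorgans

The two most frequent reciprocal classes, fl N B and FL n b, are the parental types, so the F1 was fl N B / FL n b.
The two rarest classes, FL N B and fl n b, are the double crossovers. Comparing them with the parentals, only the fl allele has switched, so fl is the middle locus and the order is b – fl – n.
Crossovers in the fl–n interval produce the single-crossover classes fl n B and FL N b (44 + 50 = 94) plus the double crossovers (16).
RF(fl–n) = (94 + 16) / 500 = 110/500 = 0.2200 → 22.0 centimorgans.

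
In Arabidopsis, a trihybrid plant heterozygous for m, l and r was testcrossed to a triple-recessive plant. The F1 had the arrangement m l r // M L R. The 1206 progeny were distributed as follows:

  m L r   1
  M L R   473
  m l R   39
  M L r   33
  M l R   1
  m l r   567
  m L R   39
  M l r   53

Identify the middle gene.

The two rarest classes, m L r and M l R, are the double crossovers. Comparing them with the parentals, only the l allele has switched, so l is the middle locus and the order is r – l – m.

l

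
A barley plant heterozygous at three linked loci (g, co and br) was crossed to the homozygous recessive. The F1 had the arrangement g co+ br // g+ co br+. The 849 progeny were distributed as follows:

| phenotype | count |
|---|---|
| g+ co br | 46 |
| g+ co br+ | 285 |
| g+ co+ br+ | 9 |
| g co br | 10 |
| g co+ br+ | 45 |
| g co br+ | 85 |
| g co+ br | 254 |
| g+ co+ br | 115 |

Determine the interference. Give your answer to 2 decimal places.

0.33

The two rarest classes, g co br and g+ co+ br+, are the double crossovers. Comparing them with the parentals, only the co allele has switched, so co is the middle locus and the order is g – co – br.
g–co: (200 + 19)/849 = 0.2580; co–br: (91 + 19)/849 = 0.1296.
Expected DCO frequency = 0.2580 × 0.1296 ≈ 0.03344; observed = 19/849 ≈ 0.02238.
Coefficient of coincidence = 0.02238/0.03344 ≈ 0.67; interference = 1 − 0.67 = 0.33.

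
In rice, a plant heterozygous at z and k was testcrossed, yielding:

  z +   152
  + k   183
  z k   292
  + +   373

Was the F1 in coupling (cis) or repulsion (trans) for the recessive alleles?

cis

The two most frequent classes are + + (373) and z k (292); these are the parental (non-recombinant) types.
So the F1 carried + + on one chromosome and z k on the other — the recessive alleles are on the same chromosome (cis / coupling).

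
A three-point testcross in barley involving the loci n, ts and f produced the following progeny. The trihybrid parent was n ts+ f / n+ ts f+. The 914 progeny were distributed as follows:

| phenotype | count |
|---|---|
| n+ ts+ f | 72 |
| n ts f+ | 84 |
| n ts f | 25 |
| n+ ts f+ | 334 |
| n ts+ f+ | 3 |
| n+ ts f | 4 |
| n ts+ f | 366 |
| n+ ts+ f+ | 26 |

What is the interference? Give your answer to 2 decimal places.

The two rarest classes, n ts+ f+ and n+ ts f, are the double crossovers. Comparing them with the parentals, only the f allele has switched, so f is the middle locus and the order is n – f – ts.
n–f: (156 + 7)/914 = 0.1783; f–ts: (51 + 7)/914 = 0.0635.
Expected DCO frequency = 0.1783 × 0.0635 ≈ 0.01132; observed = 7/914 ≈ 0.00766.
Coefficient of coincidence = 0.00766/0.01132 ≈ 0.68; interference = 1 − 0.68 = 0.32.

0.32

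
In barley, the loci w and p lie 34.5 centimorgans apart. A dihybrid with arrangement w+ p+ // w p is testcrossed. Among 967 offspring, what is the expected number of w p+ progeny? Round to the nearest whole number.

167

A map distance of 34.5 centimorgans corresponds to a recombination frequency of 0.345.
The F1 is w+ p+ / w p, so w p+ is a recombinant gamete class with expected frequency r/2 = 0.345/2 = 0.1725.
Expected number = 0.1725 × 967 = 166.81 ≈ 167.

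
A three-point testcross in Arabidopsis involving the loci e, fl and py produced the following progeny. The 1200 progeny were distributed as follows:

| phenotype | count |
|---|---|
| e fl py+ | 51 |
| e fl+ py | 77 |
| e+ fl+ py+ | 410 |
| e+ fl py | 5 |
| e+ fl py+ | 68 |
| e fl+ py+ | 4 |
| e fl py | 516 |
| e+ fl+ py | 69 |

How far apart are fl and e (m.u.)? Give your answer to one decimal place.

The two most frequent reciprocal classes, e+ fl+ py+ and e fl py, are the parental types, so the F1 was e+ fl+ py+ / e fl py.
The two rarest classes, e fl+ py+ and e+ fl py, are the double crossovers. Comparing them with the parentals, only the e allele has switched, so e is the middle locus and the order is py – e – fl.
Crossovers in the e–fl interval produce the single-crossover classes e+ fl py+ and e fl+ py (68 + 77 = 145) plus the double crossovers (9).
RF(e–fl) = (145 + 9) / 1200 = 154/1200 = 0.1283 → 12.8 m.u.

12.8 m.u.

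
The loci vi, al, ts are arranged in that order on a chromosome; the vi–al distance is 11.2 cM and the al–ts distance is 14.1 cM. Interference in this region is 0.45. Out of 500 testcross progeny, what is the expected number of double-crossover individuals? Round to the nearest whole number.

Map distances give recombination frequencies of 0.112 and 0.141 for the two intervals.
With interference 0.45 (so coincidence = 0.55), expected double-crossover frequency = 0.112 × 0.141 × 0.55 = 0.00869.
Expected number = 0.00869 × 500 = 4.34 ≈ 4.

4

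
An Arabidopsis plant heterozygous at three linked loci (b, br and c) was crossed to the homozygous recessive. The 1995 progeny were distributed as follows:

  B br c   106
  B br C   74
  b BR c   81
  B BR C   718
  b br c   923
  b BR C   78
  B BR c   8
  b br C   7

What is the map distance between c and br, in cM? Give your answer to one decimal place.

8.5 cM

The two most frequent reciprocal classes, B BR C and b br c, are the parental types, so the F1 was B BR C / b br c.
The two rarest classes, B BR c and b br C, are the double crossovers. Comparing them with the parentals, only the c allele has switched, so c is the middle locus and the order is b – c – br.
Crossovers in the c–br interval produce the single-crossover classes B br C and b BR c (74 + 81 = 155) plus the double crossovers (15).
RF(c–br) = (155 + 15) / 1995 = 170/1995 = 0.0852 → 8.5 cM.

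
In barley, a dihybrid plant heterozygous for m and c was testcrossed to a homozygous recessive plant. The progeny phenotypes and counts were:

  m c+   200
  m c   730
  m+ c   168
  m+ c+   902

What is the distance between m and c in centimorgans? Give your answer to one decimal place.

The two most frequent classes, m+ c+ (902) and m c (730), are the parental types, so the F1 was m+ c+ / m c.
The recombinant classes are m+ c and m c+: 168 + 200 = 368.
Recombination frequency = 368/2000 = 0.1840 ≈ 18.4%, i.e. 18.4 centimorgans.

18.4 centimorgans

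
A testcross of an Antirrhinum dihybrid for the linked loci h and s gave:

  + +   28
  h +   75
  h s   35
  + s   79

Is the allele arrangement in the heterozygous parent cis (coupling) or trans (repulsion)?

The two most frequent classes are + s (79) and h + (75); these are the parental (non-recombinant) types.
So the F1 carried + s on one chromosome and h + on the other — the recessive alleles are on opposite chromosomes (trans / repulsion).

trans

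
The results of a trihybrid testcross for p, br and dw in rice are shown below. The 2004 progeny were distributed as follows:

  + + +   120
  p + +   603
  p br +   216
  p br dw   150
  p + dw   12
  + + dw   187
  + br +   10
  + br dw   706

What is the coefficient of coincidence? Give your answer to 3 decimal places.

0.355

The two most frequent reciprocal classes, p + + and + br dw, are the parental types, so the F1 was p + + / + br dw.
The two rarest classes, p + dw and + br +, are the double crossovers. Comparing them with the parentals, only the dw allele has switched, so dw is the middle locus and the order is p – dw – br.
p–dw: (270 + 22)/2004 = 0.1457; dw–br: (403 + 22)/2004 = 0.2121.
Expected DCO frequency = 0.1457 × 0.2121 ≈ 0.03090; observed = 22/2004 ≈ 0.01098.
Coefficient of coincidence = 0.01098/0.03090 ≈ 0.355.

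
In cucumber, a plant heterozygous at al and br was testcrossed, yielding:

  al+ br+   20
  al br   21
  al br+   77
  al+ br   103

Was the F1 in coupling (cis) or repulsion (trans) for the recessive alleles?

The two most frequent classes are al+ br (103) and al br+ (77); these are the parental (non-recombinant) types.
So the F1 carried al+ br on one chromosome and al br+ on the other — the recessive alleles are on opposite chromosomes (trans / repulsion).

trans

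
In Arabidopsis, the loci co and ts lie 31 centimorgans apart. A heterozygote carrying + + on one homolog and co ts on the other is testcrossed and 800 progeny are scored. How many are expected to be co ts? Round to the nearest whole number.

276

A map distance of 31 centimorgans corresponds to a recombination frequency of 0.310.
The F1 is + + / co ts, so co ts is a parental gamete class with expected frequency (1 − r)/2 = 0.690/2 = 0.3450.
Expected number = 0.3450 × 800 = 276.00 ≈ 276.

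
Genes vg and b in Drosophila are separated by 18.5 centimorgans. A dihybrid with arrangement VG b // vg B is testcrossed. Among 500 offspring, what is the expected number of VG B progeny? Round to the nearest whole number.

46

A map distance of 18.5 centimorgans corresponds to a recombination frequency of 0.185.
The F1 is VG b / vg B, so VG B is a recombinant gamete class with expected frequency r/2 = 0.185/2 = 0.0925.
Expected number = 0.0925 × 500 = 46.25 ≈ 46.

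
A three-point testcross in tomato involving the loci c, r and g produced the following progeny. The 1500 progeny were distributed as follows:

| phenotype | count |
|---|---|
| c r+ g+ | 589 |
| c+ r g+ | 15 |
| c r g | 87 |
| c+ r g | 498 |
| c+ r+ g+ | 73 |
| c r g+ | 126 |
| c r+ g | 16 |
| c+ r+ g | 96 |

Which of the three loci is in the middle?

g

The two most frequent reciprocal classes, c+ r g and c r+ g+, are the parental types, so the F1 was c+ r g / c r+ g+.
The two rarest classes, c+ r g+ and c r+ g, are the double crossovers. Comparing them with the parentals, only the g allele has switched, so g is the middle locus and the order is c – g – r.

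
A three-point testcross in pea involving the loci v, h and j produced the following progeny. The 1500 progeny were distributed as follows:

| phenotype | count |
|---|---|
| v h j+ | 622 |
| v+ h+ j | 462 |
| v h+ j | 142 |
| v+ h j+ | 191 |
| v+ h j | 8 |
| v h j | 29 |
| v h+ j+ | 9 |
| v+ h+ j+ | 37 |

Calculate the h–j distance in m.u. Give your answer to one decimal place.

5.5 m.u.

The two most frequent reciprocal classes, v+ h+ j and v h j+, are the parental types, so the F1 was v+ h+ j / v h j+.
The two rarest classes, v+ h j and v h+ j+, are the double crossovers. Comparing them with the parentals, only the h allele has switched, so h is the middle locus and the order is v – h – j.
Crossovers in the h–j interval produce the single-crossover classes v+ h+ j+ and v h j (37 + 29 = 66) plus the double crossovers (17).
RF(h–j) = (66 + 17) / 1500 = 83/1500 = 0.0553 → 5.5 m.u.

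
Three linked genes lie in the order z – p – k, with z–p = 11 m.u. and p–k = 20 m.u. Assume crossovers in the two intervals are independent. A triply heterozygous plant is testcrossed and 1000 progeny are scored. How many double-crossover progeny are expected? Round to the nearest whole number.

Map distances give recombination frequencies of 0.110 and 0.200 for the two intervals.
With no interference, expected double-crossover frequency = 0.110 × 0.200 = 0.02200.
Expected number = 0.02200 × 1000 = 22.00 ≈ 22.

22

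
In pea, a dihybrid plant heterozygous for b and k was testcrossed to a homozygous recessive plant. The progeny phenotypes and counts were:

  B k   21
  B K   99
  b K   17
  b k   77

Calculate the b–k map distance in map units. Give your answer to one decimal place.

The two most frequent classes, B K (99) and b k (77), are the parental types, so the F1 was B K / b k.
The recombinant classes are B k and b K: 21 + 17 = 38.
Recombination frequency = 38/214 = 0.1776 ≈ 17.8%, i.e. 17.8 map units.

17.8 map units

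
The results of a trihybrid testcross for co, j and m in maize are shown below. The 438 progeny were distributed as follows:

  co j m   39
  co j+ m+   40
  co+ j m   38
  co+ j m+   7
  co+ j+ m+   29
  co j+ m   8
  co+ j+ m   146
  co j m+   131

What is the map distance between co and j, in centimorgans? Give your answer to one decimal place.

The two most frequent reciprocal classes, co j m+ and co+ j+ m, are the parental types, so the F1 was co j m+ / co+ j+ m.
The two rarest classes, co+ j m+ and co j+ m, are the double crossovers. Comparing them with the parentals, only the co allele has switched, so co is the middle locus and the order is m – co – j.
Crossovers in the co–j interval produce the single-crossover classes co j+ m+ and co+ j m (40 + 38 = 78) plus the double crossovers (15).
RF(co–j) = (78 + 15) / 438 = 93/438 = 0.2123 → 21.2 centimorgans.

21.2 centimorgans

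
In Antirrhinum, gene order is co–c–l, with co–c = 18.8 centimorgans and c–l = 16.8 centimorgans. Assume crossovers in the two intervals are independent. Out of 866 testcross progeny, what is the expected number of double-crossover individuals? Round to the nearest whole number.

27

Map distances give recombination frequencies of 0.188 and 0.168 for the two intervals.
With no interference, expected double-crossover frequency = 0.188 × 0.168 = 0.03158.
Expected number = 0.03158 × 866 = 27.35 ≈ 27.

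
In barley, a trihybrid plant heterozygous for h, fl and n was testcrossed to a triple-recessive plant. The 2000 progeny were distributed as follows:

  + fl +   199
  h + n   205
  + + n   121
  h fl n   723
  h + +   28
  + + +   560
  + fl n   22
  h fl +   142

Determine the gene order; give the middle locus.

h

The two most frequent reciprocal classes, + + + and h fl n, are the parental types, so the F1 was + + + / h fl n.
The two rarest classes, h + + and + fl n, are the double crossovers. Comparing them with the parentals, only the h allele has switched, so h is the middle locus and the order is fl – h – n.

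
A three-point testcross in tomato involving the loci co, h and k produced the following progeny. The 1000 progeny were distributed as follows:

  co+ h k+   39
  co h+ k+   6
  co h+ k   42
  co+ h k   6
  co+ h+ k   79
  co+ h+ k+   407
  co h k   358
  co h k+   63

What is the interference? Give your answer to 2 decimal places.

The two most frequent reciprocal classes, co+ h+ k+ and co h k, are the parental types, so the F1 was co+ h+ k+ / co h k.
The two rarest classes, co h+ k+ and co+ h k, are the double crossovers. Comparing them with the parentals, only the co allele has switched, so co is the middle locus and the order is h – co – k.
h–co: (81 + 12)/1000 = 0.0930; co–k: (142 + 12)/1000 = 0.1540.
Expected DCO frequency = 0.0930 × 0.1540 ≈ 0.01432; observed = 12/1000 ≈ 0.01200.
Coefficient of coincidence = 0.01200/0.01432 ≈ 0.84; interference = 1 − 0.84 = 0.16.

0.16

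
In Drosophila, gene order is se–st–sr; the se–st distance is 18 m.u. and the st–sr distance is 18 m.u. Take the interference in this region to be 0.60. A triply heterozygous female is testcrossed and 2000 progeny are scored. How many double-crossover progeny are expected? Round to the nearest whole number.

26

Map distances give recombination frequencies of 0.180 and 0.180 for the two intervals.
With interference 0.60 (so coincidence = 0.40), expected double-crossover frequency = 0.180 × 0.180 × 0.40 = 0.01296.
Expected number = 0.01296 × 2000 = 25.92 ≈ 26.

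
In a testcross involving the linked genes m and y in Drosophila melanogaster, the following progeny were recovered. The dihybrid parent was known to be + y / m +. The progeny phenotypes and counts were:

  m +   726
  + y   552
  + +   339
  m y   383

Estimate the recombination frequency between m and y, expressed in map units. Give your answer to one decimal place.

The recombinant classes are + + and m y: 339 + 383 = 722.
Recombination frequency = 722/2000 = 0.3610 ≈ 36.1%, i.e. 36.1 map units.

36.1 map units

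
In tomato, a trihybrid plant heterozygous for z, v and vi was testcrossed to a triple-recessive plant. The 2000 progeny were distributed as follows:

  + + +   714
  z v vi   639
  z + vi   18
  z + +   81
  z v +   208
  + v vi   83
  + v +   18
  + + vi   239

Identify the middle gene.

The two most frequent reciprocal classes, z v vi and + + +, are the parental types, so the F1 was z v vi / + + +.
The two rarest classes, z + vi and + v +, are the double crossovers. Comparing them with the parentals, only the v allele has switched, so v is the middle locus and the order is vi – v – z.

v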